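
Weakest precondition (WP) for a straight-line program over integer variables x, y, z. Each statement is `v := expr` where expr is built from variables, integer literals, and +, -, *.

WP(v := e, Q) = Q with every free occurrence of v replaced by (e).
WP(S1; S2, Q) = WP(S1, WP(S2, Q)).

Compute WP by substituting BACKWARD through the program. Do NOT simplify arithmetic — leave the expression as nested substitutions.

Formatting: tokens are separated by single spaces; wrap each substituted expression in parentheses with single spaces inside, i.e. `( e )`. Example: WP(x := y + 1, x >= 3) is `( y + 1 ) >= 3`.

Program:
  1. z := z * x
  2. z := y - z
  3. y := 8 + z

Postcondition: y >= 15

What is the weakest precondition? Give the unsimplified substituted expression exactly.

Answer: ( 8 + ( y - ( z * x ) ) ) >= 15

Derivation:
post: y >= 15
stmt 3: y := 8 + z  -- replace 1 occurrence(s) of y with (8 + z)
  => ( 8 + z ) >= 15
stmt 2: z := y - z  -- replace 1 occurrence(s) of z with (y - z)
  => ( 8 + ( y - z ) ) >= 15
stmt 1: z := z * x  -- replace 1 occurrence(s) of z with (z * x)
  => ( 8 + ( y - ( z * x ) ) ) >= 15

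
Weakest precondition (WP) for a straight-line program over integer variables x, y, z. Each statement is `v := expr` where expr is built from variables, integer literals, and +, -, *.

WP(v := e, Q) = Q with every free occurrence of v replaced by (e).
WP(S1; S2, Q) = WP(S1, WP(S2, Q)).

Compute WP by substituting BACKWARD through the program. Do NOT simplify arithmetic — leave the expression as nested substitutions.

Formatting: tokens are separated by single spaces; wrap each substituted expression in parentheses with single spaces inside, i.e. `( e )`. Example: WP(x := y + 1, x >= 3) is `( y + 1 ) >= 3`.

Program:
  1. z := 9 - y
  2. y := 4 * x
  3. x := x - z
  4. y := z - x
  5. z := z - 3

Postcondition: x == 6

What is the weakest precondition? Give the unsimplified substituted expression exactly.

post: x == 6
stmt 5: z := z - 3  -- replace 0 occurrence(s) of z with (z - 3)
  => x == 6
stmt 4: y := z - x  -- replace 0 occurrence(s) of y with (z - x)
  => x == 6
stmt 3: x := x - z  -- replace 1 occurrence(s) of x with (x - z)
  => ( x - z ) == 6
stmt 2: y := 4 * x  -- replace 0 occurrence(s) of y with (4 * x)
  => ( x - z ) == 6
stmt 1: z := 9 - y  -- replace 1 occurrence(s) of z with (9 - y)
  => ( x - ( 9 - y ) ) == 6

Answer: ( x - ( 9 - y ) ) == 6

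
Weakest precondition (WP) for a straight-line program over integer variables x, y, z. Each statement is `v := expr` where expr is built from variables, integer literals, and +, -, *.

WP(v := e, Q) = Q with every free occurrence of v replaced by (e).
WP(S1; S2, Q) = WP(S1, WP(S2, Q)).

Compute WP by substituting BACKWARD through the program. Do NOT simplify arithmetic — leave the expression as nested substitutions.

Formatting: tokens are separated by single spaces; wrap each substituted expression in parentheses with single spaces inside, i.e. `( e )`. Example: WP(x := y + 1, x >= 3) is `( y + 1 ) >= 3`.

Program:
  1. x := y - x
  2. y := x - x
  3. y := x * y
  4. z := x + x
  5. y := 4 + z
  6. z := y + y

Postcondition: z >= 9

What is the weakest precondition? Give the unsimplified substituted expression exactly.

post: z >= 9
stmt 6: z := y + y  -- replace 1 occurrence(s) of z with (y + y)
  => ( y + y ) >= 9
stmt 5: y := 4 + z  -- replace 2 occurrence(s) of y with (4 + z)
  => ( ( 4 + z ) + ( 4 + z ) ) >= 9
stmt 4: z := x + x  -- replace 2 occurrence(s) of z with (x + x)
  => ( ( 4 + ( x + x ) ) + ( 4 + ( x + x ) ) ) >= 9
stmt 3: y := x * y  -- replace 0 occurrence(s) of y with (x * y)
  => ( ( 4 + ( x + x ) ) + ( 4 + ( x + x ) ) ) >= 9
stmt 2: y := x - x  -- replace 0 occurrence(s) of y with (x - x)
  => ( ( 4 + ( x + x ) ) + ( 4 + ( x + x ) ) ) >= 9
stmt 1: x := y - x  -- replace 4 occurrence(s) of x with (y - x)
  => ( ( 4 + ( ( y - x ) + ( y - x ) ) ) + ( 4 + ( ( y - x ) + ( y - x ) ) ) ) >= 9

Answer: ( ( 4 + ( ( y - x ) + ( y - x ) ) ) + ( 4 + ( ( y - x ) + ( y - x ) ) ) ) >= 9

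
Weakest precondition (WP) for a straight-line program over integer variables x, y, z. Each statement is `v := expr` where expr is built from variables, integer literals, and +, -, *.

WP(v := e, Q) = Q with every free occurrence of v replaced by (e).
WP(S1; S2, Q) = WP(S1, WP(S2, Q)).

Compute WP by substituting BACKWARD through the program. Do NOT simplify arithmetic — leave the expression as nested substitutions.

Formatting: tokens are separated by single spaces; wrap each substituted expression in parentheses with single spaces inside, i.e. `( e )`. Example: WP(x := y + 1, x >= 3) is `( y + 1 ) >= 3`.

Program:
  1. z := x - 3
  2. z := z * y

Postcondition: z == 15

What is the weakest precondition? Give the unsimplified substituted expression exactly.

Answer: ( ( x - 3 ) * y ) == 15

Derivation:
post: z == 15
stmt 2: z := z * y  -- replace 1 occurrence(s) of z with (z * y)
  => ( z * y ) == 15
stmt 1: z := x - 3  -- replace 1 occurrence(s) of z with (x - 3)
  => ( ( x - 3 ) * y ) == 15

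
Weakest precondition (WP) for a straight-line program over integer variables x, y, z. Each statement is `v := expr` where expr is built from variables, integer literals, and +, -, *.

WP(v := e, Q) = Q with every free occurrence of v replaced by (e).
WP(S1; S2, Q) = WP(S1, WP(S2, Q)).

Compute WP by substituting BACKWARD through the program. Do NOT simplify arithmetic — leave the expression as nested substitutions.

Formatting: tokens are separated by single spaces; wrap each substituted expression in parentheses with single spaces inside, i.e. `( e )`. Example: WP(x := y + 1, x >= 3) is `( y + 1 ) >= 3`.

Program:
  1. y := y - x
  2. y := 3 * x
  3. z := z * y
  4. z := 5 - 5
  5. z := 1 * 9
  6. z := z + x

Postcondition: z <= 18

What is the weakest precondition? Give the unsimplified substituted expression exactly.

Answer: ( ( 1 * 9 ) + x ) <= 18

Derivation:
post: z <= 18
stmt 6: z := z + x  -- replace 1 occurrence(s) of z with (z + x)
  => ( z + x ) <= 18
stmt 5: z := 1 * 9  -- replace 1 occurrence(s) of z with (1 * 9)
  => ( ( 1 * 9 ) + x ) <= 18
stmt 4: z := 5 - 5  -- replace 0 occurrence(s) of z with (5 - 5)
  => ( ( 1 * 9 ) + x ) <= 18
stmt 3: z := z * y  -- replace 0 occurrence(s) of z with (z * y)
  => ( ( 1 * 9 ) + x ) <= 18
stmt 2: y := 3 * x  -- replace 0 occurrence(s) of y with (3 * x)
  => ( ( 1 * 9 ) + x ) <= 18
stmt 1: y := y - x  -- replace 0 occurrence(s) of y with (y - x)
  => ( ( 1 * 9 ) + x ) <= 18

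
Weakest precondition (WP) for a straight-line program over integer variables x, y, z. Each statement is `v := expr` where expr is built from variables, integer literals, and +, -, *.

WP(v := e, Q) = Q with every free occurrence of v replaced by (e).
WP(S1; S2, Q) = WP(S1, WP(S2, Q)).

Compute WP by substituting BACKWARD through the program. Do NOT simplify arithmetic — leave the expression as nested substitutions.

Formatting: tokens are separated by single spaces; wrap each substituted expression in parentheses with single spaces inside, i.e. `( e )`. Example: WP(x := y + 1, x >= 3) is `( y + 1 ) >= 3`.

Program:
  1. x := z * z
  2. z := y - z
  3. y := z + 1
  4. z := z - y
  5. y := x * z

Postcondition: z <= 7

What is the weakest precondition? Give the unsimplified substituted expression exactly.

post: z <= 7
stmt 5: y := x * z  -- replace 0 occurrence(s) of y with (x * z)
  => z <= 7
stmt 4: z := z - y  -- replace 1 occurrence(s) of z with (z - y)
  => ( z - y ) <= 7
stmt 3: y := z + 1  -- replace 1 occurrence(s) of y with (z + 1)
  => ( z - ( z + 1 ) ) <= 7
stmt 2: z := y - z  -- replace 2 occurrence(s) of z with (y - z)
  => ( ( y - z ) - ( ( y - z ) + 1 ) ) <= 7
stmt 1: x := z * z  -- replace 0 occurrence(s) of x with (z * z)
  => ( ( y - z ) - ( ( y - z ) + 1 ) ) <= 7

Answer: ( ( y - z ) - ( ( y - z ) + 1 ) ) <= 7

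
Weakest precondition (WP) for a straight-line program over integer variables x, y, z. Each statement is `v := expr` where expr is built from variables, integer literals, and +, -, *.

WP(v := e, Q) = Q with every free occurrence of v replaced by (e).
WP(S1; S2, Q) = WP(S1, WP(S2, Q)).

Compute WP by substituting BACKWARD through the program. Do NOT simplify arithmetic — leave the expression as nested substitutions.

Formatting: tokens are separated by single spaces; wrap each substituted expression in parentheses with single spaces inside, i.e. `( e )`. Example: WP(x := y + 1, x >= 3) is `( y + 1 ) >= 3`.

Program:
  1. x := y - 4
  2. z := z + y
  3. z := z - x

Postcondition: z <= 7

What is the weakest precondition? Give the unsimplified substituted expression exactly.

post: z <= 7
stmt 3: z := z - x  -- replace 1 occurrence(s) of z with (z - x)
  => ( z - x ) <= 7
stmt 2: z := z + y  -- replace 1 occurrence(s) of z with (z + y)
  => ( ( z + y ) - x ) <= 7
stmt 1: x := y - 4  -- replace 1 occurrence(s) of x with (y - 4)
  => ( ( z + y ) - ( y - 4 ) ) <= 7

Answer: ( ( z + y ) - ( y - 4 ) ) <= 7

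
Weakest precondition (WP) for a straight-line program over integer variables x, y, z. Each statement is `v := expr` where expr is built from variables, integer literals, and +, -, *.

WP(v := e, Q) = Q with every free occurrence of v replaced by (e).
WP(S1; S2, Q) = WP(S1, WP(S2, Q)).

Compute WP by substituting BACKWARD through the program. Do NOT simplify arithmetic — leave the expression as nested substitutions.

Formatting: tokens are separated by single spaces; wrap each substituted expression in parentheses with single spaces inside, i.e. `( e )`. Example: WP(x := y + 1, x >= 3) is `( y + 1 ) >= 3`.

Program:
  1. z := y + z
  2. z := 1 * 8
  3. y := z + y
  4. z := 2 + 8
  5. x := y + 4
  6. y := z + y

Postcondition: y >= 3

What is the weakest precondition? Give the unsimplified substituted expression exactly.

Answer: ( ( 2 + 8 ) + ( ( 1 * 8 ) + y ) ) >= 3

Derivation:
post: y >= 3
stmt 6: y := z + y  -- replace 1 occurrence(s) of y with (z + y)
  => ( z + y ) >= 3
stmt 5: x := y + 4  -- replace 0 occurrence(s) of x with (y + 4)
  => ( z + y ) >= 3
stmt 4: z := 2 + 8  -- replace 1 occurrence(s) of z with (2 + 8)
  => ( ( 2 + 8 ) + y ) >= 3
stmt 3: y := z + y  -- replace 1 occurrence(s) of y with (z + y)
  => ( ( 2 + 8 ) + ( z + y ) ) >= 3
stmt 2: z := 1 * 8  -- replace 1 occurrence(s) of z with (1 * 8)
  => ( ( 2 + 8 ) + ( ( 1 * 8 ) + y ) ) >= 3
stmt 1: z := y + z  -- replace 0 occurrence(s) of z with (y + z)
  => ( ( 2 + 8 ) + ( ( 1 * 8 ) + y ) ) >= 3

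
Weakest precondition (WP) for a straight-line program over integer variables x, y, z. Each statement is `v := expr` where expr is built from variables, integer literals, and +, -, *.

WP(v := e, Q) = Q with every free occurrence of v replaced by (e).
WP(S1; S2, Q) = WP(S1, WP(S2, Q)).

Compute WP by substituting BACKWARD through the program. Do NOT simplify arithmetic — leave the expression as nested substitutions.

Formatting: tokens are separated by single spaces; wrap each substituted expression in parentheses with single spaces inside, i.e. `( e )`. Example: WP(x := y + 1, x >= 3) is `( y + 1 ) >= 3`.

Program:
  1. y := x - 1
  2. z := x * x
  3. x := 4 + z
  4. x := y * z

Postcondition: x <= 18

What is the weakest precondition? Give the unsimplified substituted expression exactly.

post: x <= 18
stmt 4: x := y * z  -- replace 1 occurrence(s) of x with (y * z)
  => ( y * z ) <= 18
stmt 3: x := 4 + z  -- replace 0 occurrence(s) of x with (4 + z)
  => ( y * z ) <= 18
stmt 2: z := x * x  -- replace 1 occurrence(s) of z with (x * x)
  => ( y * ( x * x ) ) <= 18
stmt 1: y := x - 1  -- replace 1 occurrence(s) of y with (x - 1)
  => ( ( x - 1 ) * ( x * x ) ) <= 18

Answer: ( ( x - 1 ) * ( x * x ) ) <= 18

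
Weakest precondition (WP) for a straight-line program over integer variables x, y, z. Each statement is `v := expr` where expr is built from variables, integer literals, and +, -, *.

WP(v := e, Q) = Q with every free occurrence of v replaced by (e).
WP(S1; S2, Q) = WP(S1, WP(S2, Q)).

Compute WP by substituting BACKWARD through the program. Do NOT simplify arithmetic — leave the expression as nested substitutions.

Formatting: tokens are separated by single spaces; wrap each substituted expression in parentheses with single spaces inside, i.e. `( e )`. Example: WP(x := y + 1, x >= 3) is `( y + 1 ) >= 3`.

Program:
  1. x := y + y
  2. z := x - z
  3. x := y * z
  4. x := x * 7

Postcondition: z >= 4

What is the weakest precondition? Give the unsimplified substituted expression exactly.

post: z >= 4
stmt 4: x := x * 7  -- replace 0 occurrence(s) of x with (x * 7)
  => z >= 4
stmt 3: x := y * z  -- replace 0 occurrence(s) of x with (y * z)
  => z >= 4
stmt 2: z := x - z  -- replace 1 occurrence(s) of z with (x - z)
  => ( x - z ) >= 4
stmt 1: x := y + y  -- replace 1 occurrence(s) of x with (y + y)
  => ( ( y + y ) - z ) >= 4

Answer: ( ( y + y ) - z ) >= 4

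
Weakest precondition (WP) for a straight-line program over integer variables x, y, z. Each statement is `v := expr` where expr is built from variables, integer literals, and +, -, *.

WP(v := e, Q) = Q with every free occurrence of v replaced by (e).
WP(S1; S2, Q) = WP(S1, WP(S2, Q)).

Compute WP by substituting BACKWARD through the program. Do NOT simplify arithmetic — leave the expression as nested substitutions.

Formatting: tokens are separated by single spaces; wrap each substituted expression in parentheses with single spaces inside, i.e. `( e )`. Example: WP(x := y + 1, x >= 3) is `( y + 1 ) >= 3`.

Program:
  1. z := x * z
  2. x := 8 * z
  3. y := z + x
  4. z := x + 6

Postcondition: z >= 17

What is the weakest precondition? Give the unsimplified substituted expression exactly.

post: z >= 17
stmt 4: z := x + 6  -- replace 1 occurrence(s) of z with (x + 6)
  => ( x + 6 ) >= 17
stmt 3: y := z + x  -- replace 0 occurrence(s) of y with (z + x)
  => ( x + 6 ) >= 17
stmt 2: x := 8 * z  -- replace 1 occurrence(s) of x with (8 * z)
  => ( ( 8 * z ) + 6 ) >= 17
stmt 1: z := x * z  -- replace 1 occurrence(s) of z with (x * z)
  => ( ( 8 * ( x * z ) ) + 6 ) >= 17

Answer: ( ( 8 * ( x * z ) ) + 6 ) >= 17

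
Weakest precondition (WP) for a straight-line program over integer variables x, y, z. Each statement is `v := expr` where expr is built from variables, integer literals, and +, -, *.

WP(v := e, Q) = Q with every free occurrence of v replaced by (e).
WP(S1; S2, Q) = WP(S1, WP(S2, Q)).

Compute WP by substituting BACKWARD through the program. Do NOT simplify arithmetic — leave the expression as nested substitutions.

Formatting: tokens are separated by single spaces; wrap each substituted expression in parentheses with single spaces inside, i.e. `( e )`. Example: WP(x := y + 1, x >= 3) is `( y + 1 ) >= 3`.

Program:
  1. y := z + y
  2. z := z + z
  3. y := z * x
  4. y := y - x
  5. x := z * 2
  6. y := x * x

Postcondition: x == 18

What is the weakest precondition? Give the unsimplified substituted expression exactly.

post: x == 18
stmt 6: y := x * x  -- replace 0 occurrence(s) of y with (x * x)
  => x == 18
stmt 5: x := z * 2  -- replace 1 occurrence(s) of x with (z * 2)
  => ( z * 2 ) == 18
stmt 4: y := y - x  -- replace 0 occurrence(s) of y with (y - x)
  => ( z * 2 ) == 18
stmt 3: y := z * x  -- replace 0 occurrence(s) of y with (z * x)
  => ( z * 2 ) == 18
stmt 2: z := z + z  -- replace 1 occurrence(s) of z with (z + z)
  => ( ( z + z ) * 2 ) == 18
stmt 1: y := z + y  -- replace 0 occurrence(s) of y with (z + y)
  => ( ( z + z ) * 2 ) == 18

Answer: ( ( z + z ) * 2 ) == 18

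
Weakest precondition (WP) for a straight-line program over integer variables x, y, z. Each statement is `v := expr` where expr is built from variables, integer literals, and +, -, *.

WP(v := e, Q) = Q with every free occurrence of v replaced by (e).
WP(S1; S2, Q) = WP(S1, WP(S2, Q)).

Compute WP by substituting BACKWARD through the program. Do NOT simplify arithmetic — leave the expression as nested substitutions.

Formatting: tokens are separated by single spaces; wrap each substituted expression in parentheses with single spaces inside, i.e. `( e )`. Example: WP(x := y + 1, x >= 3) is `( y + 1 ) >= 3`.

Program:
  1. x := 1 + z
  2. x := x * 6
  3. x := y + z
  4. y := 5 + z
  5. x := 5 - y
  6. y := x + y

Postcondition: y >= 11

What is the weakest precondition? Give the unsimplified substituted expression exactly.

post: y >= 11
stmt 6: y := x + y  -- replace 1 occurrence(s) of y with (x + y)
  => ( x + y ) >= 11
stmt 5: x := 5 - y  -- replace 1 occurrence(s) of x with (5 - y)
  => ( ( 5 - y ) + y ) >= 11
stmt 4: y := 5 + z  -- replace 2 occurrence(s) of y with (5 + z)
  => ( ( 5 - ( 5 + z ) ) + ( 5 + z ) ) >= 11
stmt 3: x := y + z  -- replace 0 occurrence(s) of x with (y + z)
  => ( ( 5 - ( 5 + z ) ) + ( 5 + z ) ) >= 11
stmt 2: x := x * 6  -- replace 0 occurrence(s) of x with (x * 6)
  => ( ( 5 - ( 5 + z ) ) + ( 5 + z ) ) >= 11
stmt 1: x := 1 + z  -- replace 0 occurrence(s) of x with (1 + z)
  => ( ( 5 - ( 5 + z ) ) + ( 5 + z ) ) >= 11

Answer: ( ( 5 - ( 5 + z ) ) + ( 5 + z ) ) >= 11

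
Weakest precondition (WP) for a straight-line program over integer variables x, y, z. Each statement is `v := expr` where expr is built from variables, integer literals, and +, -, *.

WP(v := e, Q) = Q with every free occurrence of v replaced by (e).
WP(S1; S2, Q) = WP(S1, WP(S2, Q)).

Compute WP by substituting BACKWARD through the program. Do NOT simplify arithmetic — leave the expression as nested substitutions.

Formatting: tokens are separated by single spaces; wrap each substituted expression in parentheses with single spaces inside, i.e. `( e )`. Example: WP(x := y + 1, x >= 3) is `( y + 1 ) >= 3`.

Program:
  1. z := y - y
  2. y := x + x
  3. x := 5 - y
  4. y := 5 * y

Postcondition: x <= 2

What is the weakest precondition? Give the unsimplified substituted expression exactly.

Answer: ( 5 - ( x + x ) ) <= 2

Derivation:
post: x <= 2
stmt 4: y := 5 * y  -- replace 0 occurrence(s) of y with (5 * y)
  => x <= 2
stmt 3: x := 5 - y  -- replace 1 occurrence(s) of x with (5 - y)
  => ( 5 - y ) <= 2
stmt 2: y := x + x  -- replace 1 occurrence(s) of y with (x + x)
  => ( 5 - ( x + x ) ) <= 2
stmt 1: z := y - y  -- replace 0 occurrence(s) of z with (y - y)
  => ( 5 - ( x + x ) ) <= 2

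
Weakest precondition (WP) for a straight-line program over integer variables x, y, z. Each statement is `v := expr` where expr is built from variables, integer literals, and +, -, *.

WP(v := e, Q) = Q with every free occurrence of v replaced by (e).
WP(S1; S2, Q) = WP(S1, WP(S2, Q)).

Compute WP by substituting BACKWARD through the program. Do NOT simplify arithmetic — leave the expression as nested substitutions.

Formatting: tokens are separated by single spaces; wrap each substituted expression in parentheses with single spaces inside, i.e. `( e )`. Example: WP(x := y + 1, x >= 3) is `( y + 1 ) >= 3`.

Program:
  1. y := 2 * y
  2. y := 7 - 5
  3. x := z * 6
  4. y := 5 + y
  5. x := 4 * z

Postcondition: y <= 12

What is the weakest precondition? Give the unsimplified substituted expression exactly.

Answer: ( 5 + ( 7 - 5 ) ) <= 12

Derivation:
post: y <= 12
stmt 5: x := 4 * z  -- replace 0 occurrence(s) of x with (4 * z)
  => y <= 12
stmt 4: y := 5 + y  -- replace 1 occurrence(s) of y with (5 + y)
  => ( 5 + y ) <= 12
stmt 3: x := z * 6  -- replace 0 occurrence(s) of x with (z * 6)
  => ( 5 + y ) <= 12
stmt 2: y := 7 - 5  -- replace 1 occurrence(s) of y with (7 - 5)
  => ( 5 + ( 7 - 5 ) ) <= 12
stmt 1: y := 2 * y  -- replace 0 occurrence(s) of y with (2 * y)
  => ( 5 + ( 7 - 5 ) ) <= 12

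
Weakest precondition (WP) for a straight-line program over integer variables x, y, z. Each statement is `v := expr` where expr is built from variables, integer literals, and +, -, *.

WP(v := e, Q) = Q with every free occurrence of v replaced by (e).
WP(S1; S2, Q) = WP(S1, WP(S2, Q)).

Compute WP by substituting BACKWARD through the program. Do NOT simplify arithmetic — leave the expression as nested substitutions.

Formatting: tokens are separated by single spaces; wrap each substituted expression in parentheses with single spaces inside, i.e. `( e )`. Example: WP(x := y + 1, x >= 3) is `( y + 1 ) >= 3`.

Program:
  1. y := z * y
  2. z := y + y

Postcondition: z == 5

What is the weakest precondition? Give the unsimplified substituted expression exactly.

Answer: ( ( z * y ) + ( z * y ) ) == 5

Derivation:
post: z == 5
stmt 2: z := y + y  -- replace 1 occurrence(s) of z with (y + y)
  => ( y + y ) == 5
stmt 1: y := z * y  -- replace 2 occurrence(s) of y with (z * y)
  => ( ( z * y ) + ( z * y ) ) == 5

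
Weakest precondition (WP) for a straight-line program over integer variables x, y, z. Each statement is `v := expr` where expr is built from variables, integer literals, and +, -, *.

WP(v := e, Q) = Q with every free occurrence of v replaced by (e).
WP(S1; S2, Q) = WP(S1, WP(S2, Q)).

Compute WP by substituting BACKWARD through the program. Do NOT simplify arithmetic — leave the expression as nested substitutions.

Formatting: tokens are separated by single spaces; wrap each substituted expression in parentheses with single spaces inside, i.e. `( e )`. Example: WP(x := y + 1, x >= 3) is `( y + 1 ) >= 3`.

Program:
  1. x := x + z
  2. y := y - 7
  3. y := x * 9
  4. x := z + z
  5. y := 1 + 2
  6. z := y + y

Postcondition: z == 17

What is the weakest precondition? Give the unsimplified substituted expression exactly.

post: z == 17
stmt 6: z := y + y  -- replace 1 occurrence(s) of z with (y + y)
  => ( y + y ) == 17
stmt 5: y := 1 + 2  -- replace 2 occurrence(s) of y with (1 + 2)
  => ( ( 1 + 2 ) + ( 1 + 2 ) ) == 17
stmt 4: x := z + z  -- replace 0 occurrence(s) of x with (z + z)
  => ( ( 1 + 2 ) + ( 1 + 2 ) ) == 17
stmt 3: y := x * 9  -- replace 0 occurrence(s) of y with (x * 9)
  => ( ( 1 + 2 ) + ( 1 + 2 ) ) == 17
stmt 2: y := y - 7  -- replace 0 occurrence(s) of y with (y - 7)
  => ( ( 1 + 2 ) + ( 1 + 2 ) ) == 17
stmt 1: x := x + z  -- replace 0 occurrence(s) of x with (x + z)
  => ( ( 1 + 2 ) + ( 1 + 2 ) ) == 17

Answer: ( ( 1 + 2 ) + ( 1 + 2 ) ) == 17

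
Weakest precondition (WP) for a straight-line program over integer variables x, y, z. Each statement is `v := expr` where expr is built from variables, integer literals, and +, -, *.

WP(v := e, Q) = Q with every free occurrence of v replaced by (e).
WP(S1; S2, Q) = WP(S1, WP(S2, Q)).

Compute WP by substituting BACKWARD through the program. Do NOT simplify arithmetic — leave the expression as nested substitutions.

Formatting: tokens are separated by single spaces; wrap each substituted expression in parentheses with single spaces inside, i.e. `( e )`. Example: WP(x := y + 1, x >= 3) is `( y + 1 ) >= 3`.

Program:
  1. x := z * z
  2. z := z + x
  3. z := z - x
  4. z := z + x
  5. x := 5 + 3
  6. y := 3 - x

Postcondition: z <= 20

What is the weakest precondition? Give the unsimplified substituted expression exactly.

Answer: ( ( ( z + ( z * z ) ) - ( z * z ) ) + ( z * z ) ) <= 20

Derivation:
post: z <= 20
stmt 6: y := 3 - x  -- replace 0 occurrence(s) of y with (3 - x)
  => z <= 20
stmt 5: x := 5 + 3  -- replace 0 occurrence(s) of x with (5 + 3)
  => z <= 20
stmt 4: z := z + x  -- replace 1 occurrence(s) of z with (z + x)
  => ( z + x ) <= 20
stmt 3: z := z - x  -- replace 1 occurrence(s) of z with (z - x)
  => ( ( z - x ) + x ) <= 20
stmt 2: z := z + x  -- replace 1 occurrence(s) of z with (z + x)
  => ( ( ( z + x ) - x ) + x ) <= 20
stmt 1: x := z * z  -- replace 3 occurrence(s) of x with (z * z)
  => ( ( ( z + ( z * z ) ) - ( z * z ) ) + ( z * z ) ) <= 20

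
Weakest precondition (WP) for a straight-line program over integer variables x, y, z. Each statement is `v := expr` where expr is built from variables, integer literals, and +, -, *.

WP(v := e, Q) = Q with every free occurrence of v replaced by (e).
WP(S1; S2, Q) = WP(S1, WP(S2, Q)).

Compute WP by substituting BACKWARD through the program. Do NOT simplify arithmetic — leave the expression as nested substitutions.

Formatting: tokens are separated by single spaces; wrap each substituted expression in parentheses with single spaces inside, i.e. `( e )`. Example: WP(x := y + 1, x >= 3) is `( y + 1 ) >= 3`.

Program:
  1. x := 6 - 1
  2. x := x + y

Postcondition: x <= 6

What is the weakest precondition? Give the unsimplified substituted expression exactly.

Answer: ( ( 6 - 1 ) + y ) <= 6

Derivation:
post: x <= 6
stmt 2: x := x + y  -- replace 1 occurrence(s) of x with (x + y)
  => ( x + y ) <= 6
stmt 1: x := 6 - 1  -- replace 1 occurrence(s) of x with (6 - 1)
  => ( ( 6 - 1 ) + y ) <= 6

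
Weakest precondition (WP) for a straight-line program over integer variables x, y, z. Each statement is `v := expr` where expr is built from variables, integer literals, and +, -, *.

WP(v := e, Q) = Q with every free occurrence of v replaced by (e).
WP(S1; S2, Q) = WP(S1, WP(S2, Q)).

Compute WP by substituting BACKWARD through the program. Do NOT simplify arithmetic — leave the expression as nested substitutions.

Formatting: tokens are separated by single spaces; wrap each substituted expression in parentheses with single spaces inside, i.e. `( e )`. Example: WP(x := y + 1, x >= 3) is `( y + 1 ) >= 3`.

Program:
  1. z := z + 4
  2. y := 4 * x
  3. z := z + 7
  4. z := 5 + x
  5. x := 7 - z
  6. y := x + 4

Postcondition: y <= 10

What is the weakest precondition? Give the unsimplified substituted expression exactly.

post: y <= 10
stmt 6: y := x + 4  -- replace 1 occurrence(s) of y with (x + 4)
  => ( x + 4 ) <= 10
stmt 5: x := 7 - z  -- replace 1 occurrence(s) of x with (7 - z)
  => ( ( 7 - z ) + 4 ) <= 10
stmt 4: z := 5 + x  -- replace 1 occurrence(s) of z with (5 + x)
  => ( ( 7 - ( 5 + x ) ) + 4 ) <= 10
stmt 3: z := z + 7  -- replace 0 occurrence(s) of z with (z + 7)
  => ( ( 7 - ( 5 + x ) ) + 4 ) <= 10
stmt 2: y := 4 * x  -- replace 0 occurrence(s) of y with (4 * x)
  => ( ( 7 - ( 5 + x ) ) + 4 ) <= 10
stmt 1: z := z + 4  -- replace 0 occurrence(s) of z with (z + 4)
  => ( ( 7 - ( 5 + x ) ) + 4 ) <= 10

Answer: ( ( 7 - ( 5 + x ) ) + 4 ) <= 10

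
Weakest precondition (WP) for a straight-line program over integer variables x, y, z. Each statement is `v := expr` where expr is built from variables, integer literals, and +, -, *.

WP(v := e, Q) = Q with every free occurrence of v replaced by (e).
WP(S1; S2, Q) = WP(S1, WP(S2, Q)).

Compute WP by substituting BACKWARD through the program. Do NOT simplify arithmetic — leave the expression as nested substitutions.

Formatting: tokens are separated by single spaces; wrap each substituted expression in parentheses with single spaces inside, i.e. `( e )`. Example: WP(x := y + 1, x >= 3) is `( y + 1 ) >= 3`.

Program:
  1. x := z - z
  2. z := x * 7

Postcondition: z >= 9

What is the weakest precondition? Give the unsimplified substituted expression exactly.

post: z >= 9
stmt 2: z := x * 7  -- replace 1 occurrence(s) of z with (x * 7)
  => ( x * 7 ) >= 9
stmt 1: x := z - z  -- replace 1 occurrence(s) of x with (z - z)
  => ( ( z - z ) * 7 ) >= 9

Answer: ( ( z - z ) * 7 ) >= 9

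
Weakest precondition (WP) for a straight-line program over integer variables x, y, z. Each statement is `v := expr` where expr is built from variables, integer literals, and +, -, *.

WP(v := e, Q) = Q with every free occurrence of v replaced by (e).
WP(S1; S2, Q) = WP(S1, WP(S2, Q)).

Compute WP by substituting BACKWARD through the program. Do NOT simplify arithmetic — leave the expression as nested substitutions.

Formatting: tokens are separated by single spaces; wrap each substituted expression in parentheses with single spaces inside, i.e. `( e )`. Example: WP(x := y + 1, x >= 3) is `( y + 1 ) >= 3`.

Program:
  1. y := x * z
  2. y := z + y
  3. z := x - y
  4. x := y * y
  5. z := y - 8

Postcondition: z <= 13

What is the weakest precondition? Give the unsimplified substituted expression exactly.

post: z <= 13
stmt 5: z := y - 8  -- replace 1 occurrence(s) of z with (y - 8)
  => ( y - 8 ) <= 13
stmt 4: x := y * y  -- replace 0 occurrence(s) of x with (y * y)
  => ( y - 8 ) <= 13
stmt 3: z := x - y  -- replace 0 occurrence(s) of z with (x - y)
  => ( y - 8 ) <= 13
stmt 2: y := z + y  -- replace 1 occurrence(s) of y with (z + y)
  => ( ( z + y ) - 8 ) <= 13
stmt 1: y := x * z  -- replace 1 occurrence(s) of y with (x * z)
  => ( ( z + ( x * z ) ) - 8 ) <= 13

Answer: ( ( z + ( x * z ) ) - 8 ) <= 13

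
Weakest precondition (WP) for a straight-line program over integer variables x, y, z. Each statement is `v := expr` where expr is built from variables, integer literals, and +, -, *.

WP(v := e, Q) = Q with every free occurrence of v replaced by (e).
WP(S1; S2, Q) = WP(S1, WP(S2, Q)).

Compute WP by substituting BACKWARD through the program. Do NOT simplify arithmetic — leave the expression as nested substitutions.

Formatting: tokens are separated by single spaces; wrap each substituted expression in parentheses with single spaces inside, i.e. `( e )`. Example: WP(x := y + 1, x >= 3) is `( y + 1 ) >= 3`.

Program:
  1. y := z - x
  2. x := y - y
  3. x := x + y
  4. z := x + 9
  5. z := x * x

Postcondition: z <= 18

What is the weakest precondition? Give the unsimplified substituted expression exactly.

post: z <= 18
stmt 5: z := x * x  -- replace 1 occurrence(s) of z with (x * x)
  => ( x * x ) <= 18
stmt 4: z := x + 9  -- replace 0 occurrence(s) of z with (x + 9)
  => ( x * x ) <= 18
stmt 3: x := x + y  -- replace 2 occurrence(s) of x with (x + y)
  => ( ( x + y ) * ( x + y ) ) <= 18
stmt 2: x := y - y  -- replace 2 occurrence(s) of x with (y - y)
  => ( ( ( y - y ) + y ) * ( ( y - y ) + y ) ) <= 18
stmt 1: y := z - x  -- replace 6 occurrence(s) of y with (z - x)
  => ( ( ( ( z - x ) - ( z - x ) ) + ( z - x ) ) * ( ( ( z - x ) - ( z - x ) ) + ( z - x ) ) ) <= 18

Answer: ( ( ( ( z - x ) - ( z - x ) ) + ( z - x ) ) * ( ( ( z - x ) - ( z - x ) ) + ( z - x ) ) ) <= 18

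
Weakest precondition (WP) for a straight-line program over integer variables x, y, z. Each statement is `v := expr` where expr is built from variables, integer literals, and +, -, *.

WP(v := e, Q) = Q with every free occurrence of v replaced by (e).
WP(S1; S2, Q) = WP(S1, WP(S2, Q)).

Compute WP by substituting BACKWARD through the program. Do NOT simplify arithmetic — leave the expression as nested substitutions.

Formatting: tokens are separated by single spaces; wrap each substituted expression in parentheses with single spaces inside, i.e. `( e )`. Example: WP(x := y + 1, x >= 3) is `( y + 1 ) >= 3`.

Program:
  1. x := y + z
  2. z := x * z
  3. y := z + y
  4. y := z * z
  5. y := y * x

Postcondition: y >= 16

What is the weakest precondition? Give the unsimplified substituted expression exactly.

Answer: ( ( ( ( y + z ) * z ) * ( ( y + z ) * z ) ) * ( y + z ) ) >= 16

Derivation:
post: y >= 16
stmt 5: y := y * x  -- replace 1 occurrence(s) of y with (y * x)
  => ( y * x ) >= 16
stmt 4: y := z * z  -- replace 1 occurrence(s) of y with (z * z)
  => ( ( z * z ) * x ) >= 16
stmt 3: y := z + y  -- replace 0 occurrence(s) of y with (z + y)
  => ( ( z * z ) * x ) >= 16
stmt 2: z := x * z  -- replace 2 occurrence(s) of z with (x * z)
  => ( ( ( x * z ) * ( x * z ) ) * x ) >= 16
stmt 1: x := y + z  -- replace 3 occurrence(s) of x with (y + z)
  => ( ( ( ( y + z ) * z ) * ( ( y + z ) * z ) ) * ( y + z ) ) >= 16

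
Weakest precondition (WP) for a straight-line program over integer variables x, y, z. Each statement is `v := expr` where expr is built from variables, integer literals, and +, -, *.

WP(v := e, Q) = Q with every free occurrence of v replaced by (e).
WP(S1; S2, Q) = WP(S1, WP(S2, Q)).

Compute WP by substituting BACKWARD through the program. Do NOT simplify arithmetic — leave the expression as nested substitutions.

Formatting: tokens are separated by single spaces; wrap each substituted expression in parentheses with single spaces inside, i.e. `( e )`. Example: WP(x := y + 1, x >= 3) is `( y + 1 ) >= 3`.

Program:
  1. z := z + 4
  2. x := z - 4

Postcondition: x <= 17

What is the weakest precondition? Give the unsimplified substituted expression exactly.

post: x <= 17
stmt 2: x := z - 4  -- replace 1 occurrence(s) of x with (z - 4)
  => ( z - 4 ) <= 17
stmt 1: z := z + 4  -- replace 1 occurrence(s) of z with (z + 4)
  => ( ( z + 4 ) - 4 ) <= 17

Answer: ( ( z + 4 ) - 4 ) <= 17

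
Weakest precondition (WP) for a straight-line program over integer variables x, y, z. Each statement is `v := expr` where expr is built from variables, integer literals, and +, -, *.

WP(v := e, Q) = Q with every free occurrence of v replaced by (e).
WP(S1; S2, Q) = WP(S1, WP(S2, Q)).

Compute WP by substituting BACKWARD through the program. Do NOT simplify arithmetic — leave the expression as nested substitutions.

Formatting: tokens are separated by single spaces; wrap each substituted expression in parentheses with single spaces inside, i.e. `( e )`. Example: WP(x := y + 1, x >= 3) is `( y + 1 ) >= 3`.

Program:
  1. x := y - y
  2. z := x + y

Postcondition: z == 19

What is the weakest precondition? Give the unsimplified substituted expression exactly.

post: z == 19
stmt 2: z := x + y  -- replace 1 occurrence(s) of z with (x + y)
  => ( x + y ) == 19
stmt 1: x := y - y  -- replace 1 occurrence(s) of x with (y - y)
  => ( ( y - y ) + y ) == 19

Answer: ( ( y - y ) + y ) == 19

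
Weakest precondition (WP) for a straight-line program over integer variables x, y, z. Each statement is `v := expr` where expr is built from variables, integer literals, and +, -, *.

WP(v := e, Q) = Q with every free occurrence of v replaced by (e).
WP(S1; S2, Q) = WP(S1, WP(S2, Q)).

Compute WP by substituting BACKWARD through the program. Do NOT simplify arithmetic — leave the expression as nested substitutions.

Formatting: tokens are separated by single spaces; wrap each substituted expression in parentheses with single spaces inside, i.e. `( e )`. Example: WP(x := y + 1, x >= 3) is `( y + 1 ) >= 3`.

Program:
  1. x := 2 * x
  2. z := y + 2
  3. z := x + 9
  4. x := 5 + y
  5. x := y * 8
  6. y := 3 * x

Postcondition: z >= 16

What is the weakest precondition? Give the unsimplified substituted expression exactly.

Answer: ( ( 2 * x ) + 9 ) >= 16

Derivation:
post: z >= 16
stmt 6: y := 3 * x  -- replace 0 occurrence(s) of y with (3 * x)
  => z >= 16
stmt 5: x := y * 8  -- replace 0 occurrence(s) of x with (y * 8)
  => z >= 16
stmt 4: x := 5 + y  -- replace 0 occurrence(s) of x with (5 + y)
  => z >= 16
stmt 3: z := x + 9  -- replace 1 occurrence(s) of z with (x + 9)
  => ( x + 9 ) >= 16
stmt 2: z := y + 2  -- replace 0 occurrence(s) of z with (y + 2)
  => ( x + 9 ) >= 16
stmt 1: x := 2 * x  -- replace 1 occurrence(s) of x with (2 * x)
  => ( ( 2 * x ) + 9 ) >= 16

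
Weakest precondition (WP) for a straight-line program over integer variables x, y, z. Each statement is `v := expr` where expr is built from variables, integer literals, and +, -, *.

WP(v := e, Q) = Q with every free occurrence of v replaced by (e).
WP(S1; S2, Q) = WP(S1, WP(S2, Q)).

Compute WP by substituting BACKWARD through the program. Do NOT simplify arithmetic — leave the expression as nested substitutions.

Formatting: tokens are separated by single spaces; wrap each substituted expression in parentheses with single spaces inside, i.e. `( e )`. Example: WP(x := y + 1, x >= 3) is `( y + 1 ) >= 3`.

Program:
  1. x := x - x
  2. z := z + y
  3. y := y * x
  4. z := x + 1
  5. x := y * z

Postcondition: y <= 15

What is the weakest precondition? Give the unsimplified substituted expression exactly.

Answer: ( y * ( x - x ) ) <= 15

Derivation:
post: y <= 15
stmt 5: x := y * z  -- replace 0 occurrence(s) of x with (y * z)
  => y <= 15
stmt 4: z := x + 1  -- replace 0 occurrence(s) of z with (x + 1)
  => y <= 15
stmt 3: y := y * x  -- replace 1 occurrence(s) of y with (y * x)
  => ( y * x ) <= 15
stmt 2: z := z + y  -- replace 0 occurrence(s) of z with (z + y)
  => ( y * x ) <= 15
stmt 1: x := x - x  -- replace 1 occurrence(s) of x with (x - x)
  => ( y * ( x - x ) ) <= 15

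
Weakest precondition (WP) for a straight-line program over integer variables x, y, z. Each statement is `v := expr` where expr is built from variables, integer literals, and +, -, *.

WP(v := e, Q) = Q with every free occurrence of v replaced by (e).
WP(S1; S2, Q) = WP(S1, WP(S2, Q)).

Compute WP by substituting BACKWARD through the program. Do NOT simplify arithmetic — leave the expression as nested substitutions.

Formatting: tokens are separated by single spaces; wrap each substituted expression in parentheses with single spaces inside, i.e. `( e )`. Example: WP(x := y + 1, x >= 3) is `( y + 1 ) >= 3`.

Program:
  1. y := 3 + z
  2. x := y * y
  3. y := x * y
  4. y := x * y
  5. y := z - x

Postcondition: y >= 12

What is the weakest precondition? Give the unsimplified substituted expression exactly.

Answer: ( z - ( ( 3 + z ) * ( 3 + z ) ) ) >= 12

Derivation:
post: y >= 12
stmt 5: y := z - x  -- replace 1 occurrence(s) of y with (z - x)
  => ( z - x ) >= 12
stmt 4: y := x * y  -- replace 0 occurrence(s) of y with (x * y)
  => ( z - x ) >= 12
stmt 3: y := x * y  -- replace 0 occurrence(s) of y with (x * y)
  => ( z - x ) >= 12
stmt 2: x := y * y  -- replace 1 occurrence(s) of x with (y * y)
  => ( z - ( y * y ) ) >= 12
stmt 1: y := 3 + z  -- replace 2 occurrence(s) of y with (3 + z)
  => ( z - ( ( 3 + z ) * ( 3 + z ) ) ) >= 12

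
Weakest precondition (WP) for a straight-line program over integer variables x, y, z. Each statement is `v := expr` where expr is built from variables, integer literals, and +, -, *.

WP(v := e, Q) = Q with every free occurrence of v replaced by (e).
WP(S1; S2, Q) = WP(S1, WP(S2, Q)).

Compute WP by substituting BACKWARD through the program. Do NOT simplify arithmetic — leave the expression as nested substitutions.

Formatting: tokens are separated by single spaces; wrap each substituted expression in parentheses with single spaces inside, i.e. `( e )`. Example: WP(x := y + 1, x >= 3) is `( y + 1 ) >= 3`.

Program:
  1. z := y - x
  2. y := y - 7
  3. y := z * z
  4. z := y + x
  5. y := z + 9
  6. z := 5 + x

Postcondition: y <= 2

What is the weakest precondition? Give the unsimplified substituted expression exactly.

Answer: ( ( ( ( y - x ) * ( y - x ) ) + x ) + 9 ) <= 2

Derivation:
post: y <= 2
stmt 6: z := 5 + x  -- replace 0 occurrence(s) of z with (5 + x)
  => y <= 2
stmt 5: y := z + 9  -- replace 1 occurrence(s) of y with (z + 9)
  => ( z + 9 ) <= 2
stmt 4: z := y + x  -- replace 1 occurrence(s) of z with (y + x)
  => ( ( y + x ) + 9 ) <= 2
stmt 3: y := z * z  -- replace 1 occurrence(s) of y with (z * z)
  => ( ( ( z * z ) + x ) + 9 ) <= 2
stmt 2: y := y - 7  -- replace 0 occurrence(s) of y with (y - 7)
  => ( ( ( z * z ) + x ) + 9 ) <= 2
stmt 1: z := y - x  -- replace 2 occurrence(s) of z with (y - x)
  => ( ( ( ( y - x ) * ( y - x ) ) + x ) + 9 ) <= 2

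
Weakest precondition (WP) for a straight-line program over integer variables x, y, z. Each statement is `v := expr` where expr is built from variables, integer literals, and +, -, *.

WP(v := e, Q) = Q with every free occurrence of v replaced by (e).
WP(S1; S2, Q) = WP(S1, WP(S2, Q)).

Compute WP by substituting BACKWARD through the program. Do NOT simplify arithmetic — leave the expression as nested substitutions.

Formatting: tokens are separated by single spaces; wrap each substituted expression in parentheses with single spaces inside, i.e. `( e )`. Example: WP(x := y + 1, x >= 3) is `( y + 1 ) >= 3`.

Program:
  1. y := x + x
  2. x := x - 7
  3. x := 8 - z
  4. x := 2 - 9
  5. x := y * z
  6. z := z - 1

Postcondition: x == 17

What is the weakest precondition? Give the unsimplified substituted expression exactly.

Answer: ( ( x + x ) * z ) == 17

Derivation:
post: x == 17
stmt 6: z := z - 1  -- replace 0 occurrence(s) of z with (z - 1)
  => x == 17
stmt 5: x := y * z  -- replace 1 occurrence(s) of x with (y * z)
  => ( y * z ) == 17
stmt 4: x := 2 - 9  -- replace 0 occurrence(s) of x with (2 - 9)
  => ( y * z ) == 17
stmt 3: x := 8 - z  -- replace 0 occurrence(s) of x with (8 - z)
  => ( y * z ) == 17
stmt 2: x := x - 7  -- replace 0 occurrence(s) of x with (x - 7)
  => ( y * z ) == 17
stmt 1: y := x + x  -- replace 1 occurrence(s) of y with (x + x)
  => ( ( x + x ) * z ) == 17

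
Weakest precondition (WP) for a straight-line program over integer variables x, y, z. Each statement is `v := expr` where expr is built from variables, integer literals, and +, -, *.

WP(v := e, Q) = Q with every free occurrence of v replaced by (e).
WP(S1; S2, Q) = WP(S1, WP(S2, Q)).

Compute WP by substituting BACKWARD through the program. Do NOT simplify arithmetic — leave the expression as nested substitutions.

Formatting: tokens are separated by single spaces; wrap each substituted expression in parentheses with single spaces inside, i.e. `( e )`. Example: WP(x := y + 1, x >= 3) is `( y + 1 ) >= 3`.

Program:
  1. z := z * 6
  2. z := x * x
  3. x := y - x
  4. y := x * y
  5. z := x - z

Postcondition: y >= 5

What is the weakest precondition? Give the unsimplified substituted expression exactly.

post: y >= 5
stmt 5: z := x - z  -- replace 0 occurrence(s) of z with (x - z)
  => y >= 5
stmt 4: y := x * y  -- replace 1 occurrence(s) of y with (x * y)
  => ( x * y ) >= 5
stmt 3: x := y - x  -- replace 1 occurrence(s) of x with (y - x)
  => ( ( y - x ) * y ) >= 5
stmt 2: z := x * x  -- replace 0 occurrence(s) of z with (x * x)
  => ( ( y - x ) * y ) >= 5
stmt 1: z := z * 6  -- replace 0 occurrence(s) of z with (z * 6)
  => ( ( y - x ) * y ) >= 5

Answer: ( ( y - x ) * y ) >= 5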